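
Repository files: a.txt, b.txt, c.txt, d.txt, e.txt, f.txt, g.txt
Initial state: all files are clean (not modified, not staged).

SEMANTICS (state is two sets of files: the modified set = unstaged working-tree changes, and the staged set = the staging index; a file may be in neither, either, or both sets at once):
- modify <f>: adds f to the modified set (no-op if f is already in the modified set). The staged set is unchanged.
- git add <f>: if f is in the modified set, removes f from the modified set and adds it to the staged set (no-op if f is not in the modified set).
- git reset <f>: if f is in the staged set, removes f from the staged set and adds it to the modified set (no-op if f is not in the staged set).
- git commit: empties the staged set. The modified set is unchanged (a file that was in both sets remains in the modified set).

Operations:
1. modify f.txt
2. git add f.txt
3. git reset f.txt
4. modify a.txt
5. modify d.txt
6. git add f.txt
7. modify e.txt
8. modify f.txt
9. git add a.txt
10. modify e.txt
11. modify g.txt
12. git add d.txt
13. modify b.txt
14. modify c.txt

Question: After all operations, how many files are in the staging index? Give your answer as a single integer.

Answer: 3

Derivation:
After op 1 (modify f.txt): modified={f.txt} staged={none}
After op 2 (git add f.txt): modified={none} staged={f.txt}
After op 3 (git reset f.txt): modified={f.txt} staged={none}
After op 4 (modify a.txt): modified={a.txt, f.txt} staged={none}
After op 5 (modify d.txt): modified={a.txt, d.txt, f.txt} staged={none}
After op 6 (git add f.txt): modified={a.txt, d.txt} staged={f.txt}
After op 7 (modify e.txt): modified={a.txt, d.txt, e.txt} staged={f.txt}
After op 8 (modify f.txt): modified={a.txt, d.txt, e.txt, f.txt} staged={f.txt}
After op 9 (git add a.txt): modified={d.txt, e.txt, f.txt} staged={a.txt, f.txt}
After op 10 (modify e.txt): modified={d.txt, e.txt, f.txt} staged={a.txt, f.txt}
After op 11 (modify g.txt): modified={d.txt, e.txt, f.txt, g.txt} staged={a.txt, f.txt}
After op 12 (git add d.txt): modified={e.txt, f.txt, g.txt} staged={a.txt, d.txt, f.txt}
After op 13 (modify b.txt): modified={b.txt, e.txt, f.txt, g.txt} staged={a.txt, d.txt, f.txt}
After op 14 (modify c.txt): modified={b.txt, c.txt, e.txt, f.txt, g.txt} staged={a.txt, d.txt, f.txt}
Final staged set: {a.txt, d.txt, f.txt} -> count=3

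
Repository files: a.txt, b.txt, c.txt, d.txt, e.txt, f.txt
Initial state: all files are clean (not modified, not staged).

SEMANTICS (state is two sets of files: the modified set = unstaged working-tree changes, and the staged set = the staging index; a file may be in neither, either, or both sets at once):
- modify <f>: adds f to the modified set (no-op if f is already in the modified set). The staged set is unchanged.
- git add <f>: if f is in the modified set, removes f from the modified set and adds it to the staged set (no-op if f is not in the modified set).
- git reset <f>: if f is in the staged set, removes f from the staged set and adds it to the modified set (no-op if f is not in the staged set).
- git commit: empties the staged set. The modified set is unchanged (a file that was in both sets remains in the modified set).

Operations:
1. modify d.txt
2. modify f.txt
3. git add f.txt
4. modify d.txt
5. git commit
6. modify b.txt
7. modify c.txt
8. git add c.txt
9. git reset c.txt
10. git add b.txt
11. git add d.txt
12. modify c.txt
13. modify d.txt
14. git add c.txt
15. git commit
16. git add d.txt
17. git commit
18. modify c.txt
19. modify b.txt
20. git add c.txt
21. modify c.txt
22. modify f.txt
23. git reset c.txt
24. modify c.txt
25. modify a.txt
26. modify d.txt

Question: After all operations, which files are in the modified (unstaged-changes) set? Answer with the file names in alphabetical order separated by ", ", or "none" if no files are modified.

Answer: a.txt, b.txt, c.txt, d.txt, f.txt

Derivation:
After op 1 (modify d.txt): modified={d.txt} staged={none}
After op 2 (modify f.txt): modified={d.txt, f.txt} staged={none}
After op 3 (git add f.txt): modified={d.txt} staged={f.txt}
After op 4 (modify d.txt): modified={d.txt} staged={f.txt}
After op 5 (git commit): modified={d.txt} staged={none}
After op 6 (modify b.txt): modified={b.txt, d.txt} staged={none}
After op 7 (modify c.txt): modified={b.txt, c.txt, d.txt} staged={none}
After op 8 (git add c.txt): modified={b.txt, d.txt} staged={c.txt}
After op 9 (git reset c.txt): modified={b.txt, c.txt, d.txt} staged={none}
After op 10 (git add b.txt): modified={c.txt, d.txt} staged={b.txt}
After op 11 (git add d.txt): modified={c.txt} staged={b.txt, d.txt}
After op 12 (modify c.txt): modified={c.txt} staged={b.txt, d.txt}
After op 13 (modify d.txt): modified={c.txt, d.txt} staged={b.txt, d.txt}
After op 14 (git add c.txt): modified={d.txt} staged={b.txt, c.txt, d.txt}
After op 15 (git commit): modified={d.txt} staged={none}
After op 16 (git add d.txt): modified={none} staged={d.txt}
After op 17 (git commit): modified={none} staged={none}
After op 18 (modify c.txt): modified={c.txt} staged={none}
After op 19 (modify b.txt): modified={b.txt, c.txt} staged={none}
After op 20 (git add c.txt): modified={b.txt} staged={c.txt}
After op 21 (modify c.txt): modified={b.txt, c.txt} staged={c.txt}
After op 22 (modify f.txt): modified={b.txt, c.txt, f.txt} staged={c.txt}
After op 23 (git reset c.txt): modified={b.txt, c.txt, f.txt} staged={none}
After op 24 (modify c.txt): modified={b.txt, c.txt, f.txt} staged={none}
After op 25 (modify a.txt): modified={a.txt, b.txt, c.txt, f.txt} staged={none}
After op 26 (modify d.txt): modified={a.txt, b.txt, c.txt, d.txt, f.txt} staged={none}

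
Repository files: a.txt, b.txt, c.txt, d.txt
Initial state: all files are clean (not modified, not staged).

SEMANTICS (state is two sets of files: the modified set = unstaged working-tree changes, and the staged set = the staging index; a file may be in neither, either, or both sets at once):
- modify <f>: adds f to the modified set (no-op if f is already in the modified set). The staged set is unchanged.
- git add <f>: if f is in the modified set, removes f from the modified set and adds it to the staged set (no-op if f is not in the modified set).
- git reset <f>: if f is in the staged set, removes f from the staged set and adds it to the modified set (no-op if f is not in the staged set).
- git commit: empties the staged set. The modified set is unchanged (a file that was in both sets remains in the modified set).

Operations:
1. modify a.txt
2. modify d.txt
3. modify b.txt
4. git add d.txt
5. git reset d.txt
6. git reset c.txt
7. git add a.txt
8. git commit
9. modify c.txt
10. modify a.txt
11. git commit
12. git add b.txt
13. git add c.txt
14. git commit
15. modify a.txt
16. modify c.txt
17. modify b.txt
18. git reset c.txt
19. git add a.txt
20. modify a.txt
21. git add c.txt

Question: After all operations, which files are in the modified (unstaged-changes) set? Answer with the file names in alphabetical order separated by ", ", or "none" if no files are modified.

After op 1 (modify a.txt): modified={a.txt} staged={none}
After op 2 (modify d.txt): modified={a.txt, d.txt} staged={none}
After op 3 (modify b.txt): modified={a.txt, b.txt, d.txt} staged={none}
After op 4 (git add d.txt): modified={a.txt, b.txt} staged={d.txt}
After op 5 (git reset d.txt): modified={a.txt, b.txt, d.txt} staged={none}
After op 6 (git reset c.txt): modified={a.txt, b.txt, d.txt} staged={none}
After op 7 (git add a.txt): modified={b.txt, d.txt} staged={a.txt}
After op 8 (git commit): modified={b.txt, d.txt} staged={none}
After op 9 (modify c.txt): modified={b.txt, c.txt, d.txt} staged={none}
After op 10 (modify a.txt): modified={a.txt, b.txt, c.txt, d.txt} staged={none}
After op 11 (git commit): modified={a.txt, b.txt, c.txt, d.txt} staged={none}
After op 12 (git add b.txt): modified={a.txt, c.txt, d.txt} staged={b.txt}
After op 13 (git add c.txt): modified={a.txt, d.txt} staged={b.txt, c.txt}
After op 14 (git commit): modified={a.txt, d.txt} staged={none}
After op 15 (modify a.txt): modified={a.txt, d.txt} staged={none}
After op 16 (modify c.txt): modified={a.txt, c.txt, d.txt} staged={none}
After op 17 (modify b.txt): modified={a.txt, b.txt, c.txt, d.txt} staged={none}
After op 18 (git reset c.txt): modified={a.txt, b.txt, c.txt, d.txt} staged={none}
After op 19 (git add a.txt): modified={b.txt, c.txt, d.txt} staged={a.txt}
After op 20 (modify a.txt): modified={a.txt, b.txt, c.txt, d.txt} staged={a.txt}
After op 21 (git add c.txt): modified={a.txt, b.txt, d.txt} staged={a.txt, c.txt}

Answer: a.txt, b.txt, d.txt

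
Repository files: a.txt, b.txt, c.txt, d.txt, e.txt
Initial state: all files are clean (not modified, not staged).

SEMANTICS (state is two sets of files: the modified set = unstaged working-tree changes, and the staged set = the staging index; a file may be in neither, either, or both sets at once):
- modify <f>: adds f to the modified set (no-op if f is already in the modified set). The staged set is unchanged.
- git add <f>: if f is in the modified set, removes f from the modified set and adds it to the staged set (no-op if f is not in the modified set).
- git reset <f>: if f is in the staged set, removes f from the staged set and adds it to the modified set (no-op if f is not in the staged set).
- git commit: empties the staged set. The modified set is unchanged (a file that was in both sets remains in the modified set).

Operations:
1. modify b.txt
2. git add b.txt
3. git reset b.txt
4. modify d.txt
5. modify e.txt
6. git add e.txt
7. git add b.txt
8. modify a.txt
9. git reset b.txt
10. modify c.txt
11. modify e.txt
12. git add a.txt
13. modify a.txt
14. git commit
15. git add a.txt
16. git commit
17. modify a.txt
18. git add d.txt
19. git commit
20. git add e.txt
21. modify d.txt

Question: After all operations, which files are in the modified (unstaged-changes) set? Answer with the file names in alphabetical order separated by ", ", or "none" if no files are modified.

Answer: a.txt, b.txt, c.txt, d.txt

Derivation:
After op 1 (modify b.txt): modified={b.txt} staged={none}
After op 2 (git add b.txt): modified={none} staged={b.txt}
After op 3 (git reset b.txt): modified={b.txt} staged={none}
After op 4 (modify d.txt): modified={b.txt, d.txt} staged={none}
After op 5 (modify e.txt): modified={b.txt, d.txt, e.txt} staged={none}
After op 6 (git add e.txt): modified={b.txt, d.txt} staged={e.txt}
After op 7 (git add b.txt): modified={d.txt} staged={b.txt, e.txt}
After op 8 (modify a.txt): modified={a.txt, d.txt} staged={b.txt, e.txt}
After op 9 (git reset b.txt): modified={a.txt, b.txt, d.txt} staged={e.txt}
After op 10 (modify c.txt): modified={a.txt, b.txt, c.txt, d.txt} staged={e.txt}
After op 11 (modify e.txt): modified={a.txt, b.txt, c.txt, d.txt, e.txt} staged={e.txt}
After op 12 (git add a.txt): modified={b.txt, c.txt, d.txt, e.txt} staged={a.txt, e.txt}
After op 13 (modify a.txt): modified={a.txt, b.txt, c.txt, d.txt, e.txt} staged={a.txt, e.txt}
After op 14 (git commit): modified={a.txt, b.txt, c.txt, d.txt, e.txt} staged={none}
After op 15 (git add a.txt): modified={b.txt, c.txt, d.txt, e.txt} staged={a.txt}
After op 16 (git commit): modified={b.txt, c.txt, d.txt, e.txt} staged={none}
After op 17 (modify a.txt): modified={a.txt, b.txt, c.txt, d.txt, e.txt} staged={none}
After op 18 (git add d.txt): modified={a.txt, b.txt, c.txt, e.txt} staged={d.txt}
After op 19 (git commit): modified={a.txt, b.txt, c.txt, e.txt} staged={none}
After op 20 (git add e.txt): modified={a.txt, b.txt, c.txt} staged={e.txt}
After op 21 (modify d.txt): modified={a.txt, b.txt, c.txt, d.txt} staged={e.txt}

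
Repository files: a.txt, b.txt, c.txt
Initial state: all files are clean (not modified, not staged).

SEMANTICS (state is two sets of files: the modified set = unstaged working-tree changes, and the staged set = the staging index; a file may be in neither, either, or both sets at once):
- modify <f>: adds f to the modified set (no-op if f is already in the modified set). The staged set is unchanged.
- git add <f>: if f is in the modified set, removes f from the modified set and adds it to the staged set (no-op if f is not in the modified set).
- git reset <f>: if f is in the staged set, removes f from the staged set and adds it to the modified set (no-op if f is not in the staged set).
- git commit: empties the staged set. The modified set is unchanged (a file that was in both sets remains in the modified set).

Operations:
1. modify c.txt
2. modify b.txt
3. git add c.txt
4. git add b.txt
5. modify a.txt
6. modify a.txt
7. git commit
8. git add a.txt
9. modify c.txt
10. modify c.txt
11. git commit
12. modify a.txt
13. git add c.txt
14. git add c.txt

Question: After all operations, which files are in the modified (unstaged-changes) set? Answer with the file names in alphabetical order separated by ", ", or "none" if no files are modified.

After op 1 (modify c.txt): modified={c.txt} staged={none}
After op 2 (modify b.txt): modified={b.txt, c.txt} staged={none}
After op 3 (git add c.txt): modified={b.txt} staged={c.txt}
After op 4 (git add b.txt): modified={none} staged={b.txt, c.txt}
After op 5 (modify a.txt): modified={a.txt} staged={b.txt, c.txt}
After op 6 (modify a.txt): modified={a.txt} staged={b.txt, c.txt}
After op 7 (git commit): modified={a.txt} staged={none}
After op 8 (git add a.txt): modified={none} staged={a.txt}
After op 9 (modify c.txt): modified={c.txt} staged={a.txt}
After op 10 (modify c.txt): modified={c.txt} staged={a.txt}
After op 11 (git commit): modified={c.txt} staged={none}
After op 12 (modify a.txt): modified={a.txt, c.txt} staged={none}
After op 13 (git add c.txt): modified={a.txt} staged={c.txt}
After op 14 (git add c.txt): modified={a.txt} staged={c.txt}

Answer: a.txt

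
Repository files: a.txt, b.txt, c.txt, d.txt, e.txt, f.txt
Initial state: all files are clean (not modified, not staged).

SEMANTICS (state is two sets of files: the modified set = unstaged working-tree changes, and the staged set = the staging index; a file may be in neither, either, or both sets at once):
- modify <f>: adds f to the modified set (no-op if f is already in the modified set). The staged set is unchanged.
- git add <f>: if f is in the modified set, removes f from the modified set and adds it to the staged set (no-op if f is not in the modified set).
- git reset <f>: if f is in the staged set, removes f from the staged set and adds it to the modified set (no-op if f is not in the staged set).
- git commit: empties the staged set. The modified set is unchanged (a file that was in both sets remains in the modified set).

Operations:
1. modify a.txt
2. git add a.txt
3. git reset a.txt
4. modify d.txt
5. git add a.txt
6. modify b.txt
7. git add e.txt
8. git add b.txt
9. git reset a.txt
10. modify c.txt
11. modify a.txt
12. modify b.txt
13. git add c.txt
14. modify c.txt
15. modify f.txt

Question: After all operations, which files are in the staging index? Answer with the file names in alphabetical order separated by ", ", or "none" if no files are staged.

Answer: b.txt, c.txt

Derivation:
After op 1 (modify a.txt): modified={a.txt} staged={none}
After op 2 (git add a.txt): modified={none} staged={a.txt}
After op 3 (git reset a.txt): modified={a.txt} staged={none}
After op 4 (modify d.txt): modified={a.txt, d.txt} staged={none}
After op 5 (git add a.txt): modified={d.txt} staged={a.txt}
After op 6 (modify b.txt): modified={b.txt, d.txt} staged={a.txt}
After op 7 (git add e.txt): modified={b.txt, d.txt} staged={a.txt}
After op 8 (git add b.txt): modified={d.txt} staged={a.txt, b.txt}
After op 9 (git reset a.txt): modified={a.txt, d.txt} staged={b.txt}
After op 10 (modify c.txt): modified={a.txt, c.txt, d.txt} staged={b.txt}
After op 11 (modify a.txt): modified={a.txt, c.txt, d.txt} staged={b.txt}
After op 12 (modify b.txt): modified={a.txt, b.txt, c.txt, d.txt} staged={b.txt}
After op 13 (git add c.txt): modified={a.txt, b.txt, d.txt} staged={b.txt, c.txt}
After op 14 (modify c.txt): modified={a.txt, b.txt, c.txt, d.txt} staged={b.txt, c.txt}
After op 15 (modify f.txt): modified={a.txt, b.txt, c.txt, d.txt, f.txt} staged={b.txt, c.txt}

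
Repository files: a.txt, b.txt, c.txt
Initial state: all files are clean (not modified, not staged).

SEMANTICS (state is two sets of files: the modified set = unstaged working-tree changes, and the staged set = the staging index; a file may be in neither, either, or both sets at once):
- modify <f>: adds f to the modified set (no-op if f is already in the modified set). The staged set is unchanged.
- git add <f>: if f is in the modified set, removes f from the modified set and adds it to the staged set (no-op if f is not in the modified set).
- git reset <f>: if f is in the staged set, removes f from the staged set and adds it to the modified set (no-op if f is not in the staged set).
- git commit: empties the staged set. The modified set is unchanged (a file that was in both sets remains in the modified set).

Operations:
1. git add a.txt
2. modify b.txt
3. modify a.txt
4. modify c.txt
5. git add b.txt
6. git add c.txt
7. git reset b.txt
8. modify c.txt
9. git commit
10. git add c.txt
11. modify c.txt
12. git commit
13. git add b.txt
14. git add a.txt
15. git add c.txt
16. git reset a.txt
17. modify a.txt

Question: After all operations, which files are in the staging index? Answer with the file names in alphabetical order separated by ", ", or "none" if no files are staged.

Answer: b.txt, c.txt

Derivation:
After op 1 (git add a.txt): modified={none} staged={none}
After op 2 (modify b.txt): modified={b.txt} staged={none}
After op 3 (modify a.txt): modified={a.txt, b.txt} staged={none}
After op 4 (modify c.txt): modified={a.txt, b.txt, c.txt} staged={none}
After op 5 (git add b.txt): modified={a.txt, c.txt} staged={b.txt}
After op 6 (git add c.txt): modified={a.txt} staged={b.txt, c.txt}
After op 7 (git reset b.txt): modified={a.txt, b.txt} staged={c.txt}
After op 8 (modify c.txt): modified={a.txt, b.txt, c.txt} staged={c.txt}
After op 9 (git commit): modified={a.txt, b.txt, c.txt} staged={none}
After op 10 (git add c.txt): modified={a.txt, b.txt} staged={c.txt}
After op 11 (modify c.txt): modified={a.txt, b.txt, c.txt} staged={c.txt}
After op 12 (git commit): modified={a.txt, b.txt, c.txt} staged={none}
After op 13 (git add b.txt): modified={a.txt, c.txt} staged={b.txt}
After op 14 (git add a.txt): modified={c.txt} staged={a.txt, b.txt}
After op 15 (git add c.txt): modified={none} staged={a.txt, b.txt, c.txt}
After op 16 (git reset a.txt): modified={a.txt} staged={b.txt, c.txt}
After op 17 (modify a.txt): modified={a.txt} staged={b.txt, c.txt}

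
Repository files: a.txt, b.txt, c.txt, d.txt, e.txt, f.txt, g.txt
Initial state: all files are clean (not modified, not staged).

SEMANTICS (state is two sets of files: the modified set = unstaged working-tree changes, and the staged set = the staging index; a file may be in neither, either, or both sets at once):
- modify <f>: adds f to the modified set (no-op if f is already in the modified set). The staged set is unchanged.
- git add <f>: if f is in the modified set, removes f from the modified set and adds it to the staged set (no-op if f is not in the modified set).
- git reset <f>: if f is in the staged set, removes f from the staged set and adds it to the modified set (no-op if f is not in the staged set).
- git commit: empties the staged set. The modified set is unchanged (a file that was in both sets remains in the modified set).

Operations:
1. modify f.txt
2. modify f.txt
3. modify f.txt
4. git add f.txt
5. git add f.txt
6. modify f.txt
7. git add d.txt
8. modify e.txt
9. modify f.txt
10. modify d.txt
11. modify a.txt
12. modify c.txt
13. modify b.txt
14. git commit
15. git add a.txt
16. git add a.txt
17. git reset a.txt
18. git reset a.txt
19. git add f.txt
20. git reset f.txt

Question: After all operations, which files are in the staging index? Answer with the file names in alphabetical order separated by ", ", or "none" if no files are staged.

After op 1 (modify f.txt): modified={f.txt} staged={none}
After op 2 (modify f.txt): modified={f.txt} staged={none}
After op 3 (modify f.txt): modified={f.txt} staged={none}
After op 4 (git add f.txt): modified={none} staged={f.txt}
After op 5 (git add f.txt): modified={none} staged={f.txt}
After op 6 (modify f.txt): modified={f.txt} staged={f.txt}
After op 7 (git add d.txt): modified={f.txt} staged={f.txt}
After op 8 (modify e.txt): modified={e.txt, f.txt} staged={f.txt}
After op 9 (modify f.txt): modified={e.txt, f.txt} staged={f.txt}
After op 10 (modify d.txt): modified={d.txt, e.txt, f.txt} staged={f.txt}
After op 11 (modify a.txt): modified={a.txt, d.txt, e.txt, f.txt} staged={f.txt}
After op 12 (modify c.txt): modified={a.txt, c.txt, d.txt, e.txt, f.txt} staged={f.txt}
After op 13 (modify b.txt): modified={a.txt, b.txt, c.txt, d.txt, e.txt, f.txt} staged={f.txt}
After op 14 (git commit): modified={a.txt, b.txt, c.txt, d.txt, e.txt, f.txt} staged={none}
After op 15 (git add a.txt): modified={b.txt, c.txt, d.txt, e.txt, f.txt} staged={a.txt}
After op 16 (git add a.txt): modified={b.txt, c.txt, d.txt, e.txt, f.txt} staged={a.txt}
After op 17 (git reset a.txt): modified={a.txt, b.txt, c.txt, d.txt, e.txt, f.txt} staged={none}
After op 18 (git reset a.txt): modified={a.txt, b.txt, c.txt, d.txt, e.txt, f.txt} staged={none}
After op 19 (git add f.txt): modified={a.txt, b.txt, c.txt, d.txt, e.txt} staged={f.txt}
After op 20 (git reset f.txt): modified={a.txt, b.txt, c.txt, d.txt, e.txt, f.txt} staged={none}

Answer: none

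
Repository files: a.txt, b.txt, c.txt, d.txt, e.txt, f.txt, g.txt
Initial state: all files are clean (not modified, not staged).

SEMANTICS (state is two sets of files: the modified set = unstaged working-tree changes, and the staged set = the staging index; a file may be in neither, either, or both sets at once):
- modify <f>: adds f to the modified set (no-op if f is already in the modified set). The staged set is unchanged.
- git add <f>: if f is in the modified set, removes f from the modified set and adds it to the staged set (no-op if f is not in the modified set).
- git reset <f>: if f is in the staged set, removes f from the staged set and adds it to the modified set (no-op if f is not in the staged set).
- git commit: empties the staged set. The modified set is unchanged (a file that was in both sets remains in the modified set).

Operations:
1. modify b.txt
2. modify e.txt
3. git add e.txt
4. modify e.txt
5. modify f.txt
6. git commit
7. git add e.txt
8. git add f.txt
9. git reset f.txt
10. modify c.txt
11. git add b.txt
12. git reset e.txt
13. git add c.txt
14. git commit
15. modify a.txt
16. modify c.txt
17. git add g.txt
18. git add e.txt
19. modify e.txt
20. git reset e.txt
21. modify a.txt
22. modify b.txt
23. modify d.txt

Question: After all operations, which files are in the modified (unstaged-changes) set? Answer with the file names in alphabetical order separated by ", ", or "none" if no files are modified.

Answer: a.txt, b.txt, c.txt, d.txt, e.txt, f.txt

Derivation:
After op 1 (modify b.txt): modified={b.txt} staged={none}
After op 2 (modify e.txt): modified={b.txt, e.txt} staged={none}
After op 3 (git add e.txt): modified={b.txt} staged={e.txt}
After op 4 (modify e.txt): modified={b.txt, e.txt} staged={e.txt}
After op 5 (modify f.txt): modified={b.txt, e.txt, f.txt} staged={e.txt}
After op 6 (git commit): modified={b.txt, e.txt, f.txt} staged={none}
After op 7 (git add e.txt): modified={b.txt, f.txt} staged={e.txt}
After op 8 (git add f.txt): modified={b.txt} staged={e.txt, f.txt}
After op 9 (git reset f.txt): modified={b.txt, f.txt} staged={e.txt}
After op 10 (modify c.txt): modified={b.txt, c.txt, f.txt} staged={e.txt}
After op 11 (git add b.txt): modified={c.txt, f.txt} staged={b.txt, e.txt}
After op 12 (git reset e.txt): modified={c.txt, e.txt, f.txt} staged={b.txt}
After op 13 (git add c.txt): modified={e.txt, f.txt} staged={b.txt, c.txt}
After op 14 (git commit): modified={e.txt, f.txt} staged={none}
After op 15 (modify a.txt): modified={a.txt, e.txt, f.txt} staged={none}
After op 16 (modify c.txt): modified={a.txt, c.txt, e.txt, f.txt} staged={none}
After op 17 (git add g.txt): modified={a.txt, c.txt, e.txt, f.txt} staged={none}
After op 18 (git add e.txt): modified={a.txt, c.txt, f.txt} staged={e.txt}
After op 19 (modify e.txt): modified={a.txt, c.txt, e.txt, f.txt} staged={e.txt}
After op 20 (git reset e.txt): modified={a.txt, c.txt, e.txt, f.txt} staged={none}
After op 21 (modify a.txt): modified={a.txt, c.txt, e.txt, f.txt} staged={none}
After op 22 (modify b.txt): modified={a.txt, b.txt, c.txt, e.txt, f.txt} staged={none}
After op 23 (modify d.txt): modified={a.txt, b.txt, c.txt, d.txt, e.txt, f.txt} staged={none}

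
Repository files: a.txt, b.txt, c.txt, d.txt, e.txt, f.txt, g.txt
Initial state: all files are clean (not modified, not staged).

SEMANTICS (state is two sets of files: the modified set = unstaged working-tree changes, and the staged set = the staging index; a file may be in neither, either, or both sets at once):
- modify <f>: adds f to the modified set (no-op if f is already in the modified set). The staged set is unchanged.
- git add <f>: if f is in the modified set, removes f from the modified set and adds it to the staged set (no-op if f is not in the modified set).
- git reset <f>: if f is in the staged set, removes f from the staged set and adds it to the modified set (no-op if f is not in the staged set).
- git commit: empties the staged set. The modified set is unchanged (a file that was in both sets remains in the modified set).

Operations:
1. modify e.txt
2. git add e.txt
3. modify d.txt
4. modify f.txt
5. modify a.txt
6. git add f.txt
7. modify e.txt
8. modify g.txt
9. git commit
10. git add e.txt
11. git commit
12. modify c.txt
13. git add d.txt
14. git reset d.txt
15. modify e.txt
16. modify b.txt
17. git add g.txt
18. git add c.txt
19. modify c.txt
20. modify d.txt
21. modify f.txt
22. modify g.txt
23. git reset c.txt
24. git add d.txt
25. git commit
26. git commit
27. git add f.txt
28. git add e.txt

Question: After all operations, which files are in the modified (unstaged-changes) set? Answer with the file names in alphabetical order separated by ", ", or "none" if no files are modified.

After op 1 (modify e.txt): modified={e.txt} staged={none}
After op 2 (git add e.txt): modified={none} staged={e.txt}
After op 3 (modify d.txt): modified={d.txt} staged={e.txt}
After op 4 (modify f.txt): modified={d.txt, f.txt} staged={e.txt}
After op 5 (modify a.txt): modified={a.txt, d.txt, f.txt} staged={e.txt}
After op 6 (git add f.txt): modified={a.txt, d.txt} staged={e.txt, f.txt}
After op 7 (modify e.txt): modified={a.txt, d.txt, e.txt} staged={e.txt, f.txt}
After op 8 (modify g.txt): modified={a.txt, d.txt, e.txt, g.txt} staged={e.txt, f.txt}
After op 9 (git commit): modified={a.txt, d.txt, e.txt, g.txt} staged={none}
After op 10 (git add e.txt): modified={a.txt, d.txt, g.txt} staged={e.txt}
After op 11 (git commit): modified={a.txt, d.txt, g.txt} staged={none}
After op 12 (modify c.txt): modified={a.txt, c.txt, d.txt, g.txt} staged={none}
After op 13 (git add d.txt): modified={a.txt, c.txt, g.txt} staged={d.txt}
After op 14 (git reset d.txt): modified={a.txt, c.txt, d.txt, g.txt} staged={none}
After op 15 (modify e.txt): modified={a.txt, c.txt, d.txt, e.txt, g.txt} staged={none}
After op 16 (modify b.txt): modified={a.txt, b.txt, c.txt, d.txt, e.txt, g.txt} staged={none}
After op 17 (git add g.txt): modified={a.txt, b.txt, c.txt, d.txt, e.txt} staged={g.txt}
After op 18 (git add c.txt): modified={a.txt, b.txt, d.txt, e.txt} staged={c.txt, g.txt}
After op 19 (modify c.txt): modified={a.txt, b.txt, c.txt, d.txt, e.txt} staged={c.txt, g.txt}
After op 20 (modify d.txt): modified={a.txt, b.txt, c.txt, d.txt, e.txt} staged={c.txt, g.txt}
After op 21 (modify f.txt): modified={a.txt, b.txt, c.txt, d.txt, e.txt, f.txt} staged={c.txt, g.txt}
After op 22 (modify g.txt): modified={a.txt, b.txt, c.txt, d.txt, e.txt, f.txt, g.txt} staged={c.txt, g.txt}
After op 23 (git reset c.txt): modified={a.txt, b.txt, c.txt, d.txt, e.txt, f.txt, g.txt} staged={g.txt}
After op 24 (git add d.txt): modified={a.txt, b.txt, c.txt, e.txt, f.txt, g.txt} staged={d.txt, g.txt}
After op 25 (git commit): modified={a.txt, b.txt, c.txt, e.txt, f.txt, g.txt} staged={none}
After op 26 (git commit): modified={a.txt, b.txt, c.txt, e.txt, f.txt, g.txt} staged={none}
After op 27 (git add f.txt): modified={a.txt, b.txt, c.txt, e.txt, g.txt} staged={f.txt}
After op 28 (git add e.txt): modified={a.txt, b.txt, c.txt, g.txt} staged={e.txt, f.txt}

Answer: a.txt, b.txt, c.txt, g.txt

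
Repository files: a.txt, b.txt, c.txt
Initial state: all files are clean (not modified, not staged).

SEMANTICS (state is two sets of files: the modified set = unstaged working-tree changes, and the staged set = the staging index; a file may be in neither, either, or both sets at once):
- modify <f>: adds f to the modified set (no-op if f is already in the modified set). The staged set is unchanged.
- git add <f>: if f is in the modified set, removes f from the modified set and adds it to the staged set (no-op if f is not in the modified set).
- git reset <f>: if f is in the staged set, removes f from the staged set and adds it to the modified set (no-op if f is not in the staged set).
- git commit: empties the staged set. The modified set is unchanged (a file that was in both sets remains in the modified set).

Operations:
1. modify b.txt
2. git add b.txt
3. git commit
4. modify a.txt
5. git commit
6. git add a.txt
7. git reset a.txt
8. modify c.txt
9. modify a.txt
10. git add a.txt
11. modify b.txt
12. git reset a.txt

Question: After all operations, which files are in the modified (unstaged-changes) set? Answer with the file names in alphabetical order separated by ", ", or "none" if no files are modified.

After op 1 (modify b.txt): modified={b.txt} staged={none}
After op 2 (git add b.txt): modified={none} staged={b.txt}
After op 3 (git commit): modified={none} staged={none}
After op 4 (modify a.txt): modified={a.txt} staged={none}
After op 5 (git commit): modified={a.txt} staged={none}
After op 6 (git add a.txt): modified={none} staged={a.txt}
After op 7 (git reset a.txt): modified={a.txt} staged={none}
After op 8 (modify c.txt): modified={a.txt, c.txt} staged={none}
After op 9 (modify a.txt): modified={a.txt, c.txt} staged={none}
After op 10 (git add a.txt): modified={c.txt} staged={a.txt}
After op 11 (modify b.txt): modified={b.txt, c.txt} staged={a.txt}
After op 12 (git reset a.txt): modified={a.txt, b.txt, c.txt} staged={none}

Answer: a.txt, b.txt, c.txt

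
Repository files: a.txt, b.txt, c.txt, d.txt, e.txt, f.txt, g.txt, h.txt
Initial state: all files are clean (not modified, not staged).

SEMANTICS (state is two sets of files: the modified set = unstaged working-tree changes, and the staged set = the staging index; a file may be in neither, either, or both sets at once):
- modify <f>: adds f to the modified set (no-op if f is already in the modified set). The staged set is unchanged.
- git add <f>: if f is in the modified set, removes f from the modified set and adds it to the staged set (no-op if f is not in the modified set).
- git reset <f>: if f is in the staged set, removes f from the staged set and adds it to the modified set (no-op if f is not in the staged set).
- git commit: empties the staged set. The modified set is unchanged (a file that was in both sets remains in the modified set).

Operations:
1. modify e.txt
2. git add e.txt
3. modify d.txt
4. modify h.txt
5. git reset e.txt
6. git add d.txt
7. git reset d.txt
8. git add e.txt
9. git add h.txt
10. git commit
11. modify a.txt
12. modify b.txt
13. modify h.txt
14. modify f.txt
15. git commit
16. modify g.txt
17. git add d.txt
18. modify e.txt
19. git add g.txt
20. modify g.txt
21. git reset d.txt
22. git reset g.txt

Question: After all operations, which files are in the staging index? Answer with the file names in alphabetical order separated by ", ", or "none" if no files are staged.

After op 1 (modify e.txt): modified={e.txt} staged={none}
After op 2 (git add e.txt): modified={none} staged={e.txt}
After op 3 (modify d.txt): modified={d.txt} staged={e.txt}
After op 4 (modify h.txt): modified={d.txt, h.txt} staged={e.txt}
After op 5 (git reset e.txt): modified={d.txt, e.txt, h.txt} staged={none}
After op 6 (git add d.txt): modified={e.txt, h.txt} staged={d.txt}
After op 7 (git reset d.txt): modified={d.txt, e.txt, h.txt} staged={none}
After op 8 (git add e.txt): modified={d.txt, h.txt} staged={e.txt}
After op 9 (git add h.txt): modified={d.txt} staged={e.txt, h.txt}
After op 10 (git commit): modified={d.txt} staged={none}
After op 11 (modify a.txt): modified={a.txt, d.txt} staged={none}
After op 12 (modify b.txt): modified={a.txt, b.txt, d.txt} staged={none}
After op 13 (modify h.txt): modified={a.txt, b.txt, d.txt, h.txt} staged={none}
After op 14 (modify f.txt): modified={a.txt, b.txt, d.txt, f.txt, h.txt} staged={none}
After op 15 (git commit): modified={a.txt, b.txt, d.txt, f.txt, h.txt} staged={none}
After op 16 (modify g.txt): modified={a.txt, b.txt, d.txt, f.txt, g.txt, h.txt} staged={none}
After op 17 (git add d.txt): modified={a.txt, b.txt, f.txt, g.txt, h.txt} staged={d.txt}
After op 18 (modify e.txt): modified={a.txt, b.txt, e.txt, f.txt, g.txt, h.txt} staged={d.txt}
After op 19 (git add g.txt): modified={a.txt, b.txt, e.txt, f.txt, h.txt} staged={d.txt, g.txt}
After op 20 (modify g.txt): modified={a.txt, b.txt, e.txt, f.txt, g.txt, h.txt} staged={d.txt, g.txt}
After op 21 (git reset d.txt): modified={a.txt, b.txt, d.txt, e.txt, f.txt, g.txt, h.txt} staged={g.txt}
After op 22 (git reset g.txt): modified={a.txt, b.txt, d.txt, e.txt, f.txt, g.txt, h.txt} staged={none}

Answer: none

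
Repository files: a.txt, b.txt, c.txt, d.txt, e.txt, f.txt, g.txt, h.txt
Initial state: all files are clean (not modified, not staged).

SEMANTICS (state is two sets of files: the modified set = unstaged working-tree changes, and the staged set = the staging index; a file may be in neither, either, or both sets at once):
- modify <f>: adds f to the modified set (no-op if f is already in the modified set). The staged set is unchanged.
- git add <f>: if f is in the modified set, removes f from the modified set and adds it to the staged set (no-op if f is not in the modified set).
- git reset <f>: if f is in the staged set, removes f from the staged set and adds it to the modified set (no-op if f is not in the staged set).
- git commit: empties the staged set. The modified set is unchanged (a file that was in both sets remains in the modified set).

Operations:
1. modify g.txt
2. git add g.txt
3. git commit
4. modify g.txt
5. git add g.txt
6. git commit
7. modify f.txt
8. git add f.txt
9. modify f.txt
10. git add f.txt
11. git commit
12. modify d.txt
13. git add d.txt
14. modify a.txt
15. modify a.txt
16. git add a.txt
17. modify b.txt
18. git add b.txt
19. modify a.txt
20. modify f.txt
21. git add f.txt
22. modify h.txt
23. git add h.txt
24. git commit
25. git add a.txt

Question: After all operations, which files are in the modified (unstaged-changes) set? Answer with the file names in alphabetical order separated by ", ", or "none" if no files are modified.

Answer: none

Derivation:
After op 1 (modify g.txt): modified={g.txt} staged={none}
After op 2 (git add g.txt): modified={none} staged={g.txt}
After op 3 (git commit): modified={none} staged={none}
After op 4 (modify g.txt): modified={g.txt} staged={none}
After op 5 (git add g.txt): modified={none} staged={g.txt}
After op 6 (git commit): modified={none} staged={none}
After op 7 (modify f.txt): modified={f.txt} staged={none}
After op 8 (git add f.txt): modified={none} staged={f.txt}
After op 9 (modify f.txt): modified={f.txt} staged={f.txt}
After op 10 (git add f.txt): modified={none} staged={f.txt}
After op 11 (git commit): modified={none} staged={none}
After op 12 (modify d.txt): modified={d.txt} staged={none}
After op 13 (git add d.txt): modified={none} staged={d.txt}
After op 14 (modify a.txt): modified={a.txt} staged={d.txt}
After op 15 (modify a.txt): modified={a.txt} staged={d.txt}
After op 16 (git add a.txt): modified={none} staged={a.txt, d.txt}
After op 17 (modify b.txt): modified={b.txt} staged={a.txt, d.txt}
After op 18 (git add b.txt): modified={none} staged={a.txt, b.txt, d.txt}
After op 19 (modify a.txt): modified={a.txt} staged={a.txt, b.txt, d.txt}
After op 20 (modify f.txt): modified={a.txt, f.txt} staged={a.txt, b.txt, d.txt}
After op 21 (git add f.txt): modified={a.txt} staged={a.txt, b.txt, d.txt, f.txt}
After op 22 (modify h.txt): modified={a.txt, h.txt} staged={a.txt, b.txt, d.txt, f.txt}
After op 23 (git add h.txt): modified={a.txt} staged={a.txt, b.txt, d.txt, f.txt, h.txt}
After op 24 (git commit): modified={a.txt} staged={none}
After op 25 (git add a.txt): modified={none} staged={a.txt}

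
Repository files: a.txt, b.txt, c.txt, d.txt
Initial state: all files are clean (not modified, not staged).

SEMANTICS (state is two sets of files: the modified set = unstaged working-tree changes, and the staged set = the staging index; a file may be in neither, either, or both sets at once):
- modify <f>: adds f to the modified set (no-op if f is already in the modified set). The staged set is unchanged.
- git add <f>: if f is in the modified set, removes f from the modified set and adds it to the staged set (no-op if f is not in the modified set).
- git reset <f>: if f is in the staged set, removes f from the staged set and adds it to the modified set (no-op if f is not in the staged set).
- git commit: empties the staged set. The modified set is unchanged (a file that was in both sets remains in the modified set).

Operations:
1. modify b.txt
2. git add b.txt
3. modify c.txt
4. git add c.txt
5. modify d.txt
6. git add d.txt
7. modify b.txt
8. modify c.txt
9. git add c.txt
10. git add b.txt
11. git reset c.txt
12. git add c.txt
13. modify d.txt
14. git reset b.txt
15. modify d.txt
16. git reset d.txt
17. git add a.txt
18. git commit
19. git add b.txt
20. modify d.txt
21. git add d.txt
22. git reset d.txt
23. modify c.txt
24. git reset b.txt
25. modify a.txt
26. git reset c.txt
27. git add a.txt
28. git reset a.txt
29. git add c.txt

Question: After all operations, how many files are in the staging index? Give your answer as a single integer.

After op 1 (modify b.txt): modified={b.txt} staged={none}
After op 2 (git add b.txt): modified={none} staged={b.txt}
After op 3 (modify c.txt): modified={c.txt} staged={b.txt}
After op 4 (git add c.txt): modified={none} staged={b.txt, c.txt}
After op 5 (modify d.txt): modified={d.txt} staged={b.txt, c.txt}
After op 6 (git add d.txt): modified={none} staged={b.txt, c.txt, d.txt}
After op 7 (modify b.txt): modified={b.txt} staged={b.txt, c.txt, d.txt}
After op 8 (modify c.txt): modified={b.txt, c.txt} staged={b.txt, c.txt, d.txt}
After op 9 (git add c.txt): modified={b.txt} staged={b.txt, c.txt, d.txt}
After op 10 (git add b.txt): modified={none} staged={b.txt, c.txt, d.txt}
After op 11 (git reset c.txt): modified={c.txt} staged={b.txt, d.txt}
After op 12 (git add c.txt): modified={none} staged={b.txt, c.txt, d.txt}
After op 13 (modify d.txt): modified={d.txt} staged={b.txt, c.txt, d.txt}
After op 14 (git reset b.txt): modified={b.txt, d.txt} staged={c.txt, d.txt}
After op 15 (modify d.txt): modified={b.txt, d.txt} staged={c.txt, d.txt}
After op 16 (git reset d.txt): modified={b.txt, d.txt} staged={c.txt}
After op 17 (git add a.txt): modified={b.txt, d.txt} staged={c.txt}
After op 18 (git commit): modified={b.txt, d.txt} staged={none}
After op 19 (git add b.txt): modified={d.txt} staged={b.txt}
After op 20 (modify d.txt): modified={d.txt} staged={b.txt}
After op 21 (git add d.txt): modified={none} staged={b.txt, d.txt}
After op 22 (git reset d.txt): modified={d.txt} staged={b.txt}
After op 23 (modify c.txt): modified={c.txt, d.txt} staged={b.txt}
After op 24 (git reset b.txt): modified={b.txt, c.txt, d.txt} staged={none}
After op 25 (modify a.txt): modified={a.txt, b.txt, c.txt, d.txt} staged={none}
After op 26 (git reset c.txt): modified={a.txt, b.txt, c.txt, d.txt} staged={none}
After op 27 (git add a.txt): modified={b.txt, c.txt, d.txt} staged={a.txt}
After op 28 (git reset a.txt): modified={a.txt, b.txt, c.txt, d.txt} staged={none}
After op 29 (git add c.txt): modified={a.txt, b.txt, d.txt} staged={c.txt}
Final staged set: {c.txt} -> count=1

Answer: 1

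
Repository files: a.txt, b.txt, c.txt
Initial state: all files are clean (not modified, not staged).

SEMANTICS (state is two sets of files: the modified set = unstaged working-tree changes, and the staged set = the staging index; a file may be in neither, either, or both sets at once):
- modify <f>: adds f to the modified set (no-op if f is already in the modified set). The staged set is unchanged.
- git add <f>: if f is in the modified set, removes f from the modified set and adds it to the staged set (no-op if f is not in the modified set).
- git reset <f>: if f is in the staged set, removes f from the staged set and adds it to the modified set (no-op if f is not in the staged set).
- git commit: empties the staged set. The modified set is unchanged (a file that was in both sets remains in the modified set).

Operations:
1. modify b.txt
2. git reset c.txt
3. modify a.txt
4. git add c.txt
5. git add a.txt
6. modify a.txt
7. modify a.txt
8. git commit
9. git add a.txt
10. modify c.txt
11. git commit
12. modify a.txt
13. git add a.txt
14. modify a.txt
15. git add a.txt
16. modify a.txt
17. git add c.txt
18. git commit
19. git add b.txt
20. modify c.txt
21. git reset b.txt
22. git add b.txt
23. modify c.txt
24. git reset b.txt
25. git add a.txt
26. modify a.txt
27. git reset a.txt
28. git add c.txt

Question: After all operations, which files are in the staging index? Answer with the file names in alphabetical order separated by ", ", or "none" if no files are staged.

Answer: c.txt

Derivation:
After op 1 (modify b.txt): modified={b.txt} staged={none}
After op 2 (git reset c.txt): modified={b.txt} staged={none}
After op 3 (modify a.txt): modified={a.txt, b.txt} staged={none}
After op 4 (git add c.txt): modified={a.txt, b.txt} staged={none}
After op 5 (git add a.txt): modified={b.txt} staged={a.txt}
After op 6 (modify a.txt): modified={a.txt, b.txt} staged={a.txt}
After op 7 (modify a.txt): modified={a.txt, b.txt} staged={a.txt}
After op 8 (git commit): modified={a.txt, b.txt} staged={none}
After op 9 (git add a.txt): modified={b.txt} staged={a.txt}
After op 10 (modify c.txt): modified={b.txt, c.txt} staged={a.txt}
After op 11 (git commit): modified={b.txt, c.txt} staged={none}
After op 12 (modify a.txt): modified={a.txt, b.txt, c.txt} staged={none}
After op 13 (git add a.txt): modified={b.txt, c.txt} staged={a.txt}
After op 14 (modify a.txt): modified={a.txt, b.txt, c.txt} staged={a.txt}
After op 15 (git add a.txt): modified={b.txt, c.txt} staged={a.txt}
After op 16 (modify a.txt): modified={a.txt, b.txt, c.txt} staged={a.txt}
After op 17 (git add c.txt): modified={a.txt, b.txt} staged={a.txt, c.txt}
After op 18 (git commit): modified={a.txt, b.txt} staged={none}
After op 19 (git add b.txt): modified={a.txt} staged={b.txt}
After op 20 (modify c.txt): modified={a.txt, c.txt} staged={b.txt}
After op 21 (git reset b.txt): modified={a.txt, b.txt, c.txt} staged={none}
After op 22 (git add b.txt): modified={a.txt, c.txt} staged={b.txt}
After op 23 (modify c.txt): modified={a.txt, c.txt} staged={b.txt}
After op 24 (git reset b.txt): modified={a.txt, b.txt, c.txt} staged={none}
After op 25 (git add a.txt): modified={b.txt, c.txt} staged={a.txt}
After op 26 (modify a.txt): modified={a.txt, b.txt, c.txt} staged={a.txt}
After op 27 (git reset a.txt): modified={a.txt, b.txt, c.txt} staged={none}
After op 28 (git add c.txt): modified={a.txt, b.txt} staged={c.txt}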